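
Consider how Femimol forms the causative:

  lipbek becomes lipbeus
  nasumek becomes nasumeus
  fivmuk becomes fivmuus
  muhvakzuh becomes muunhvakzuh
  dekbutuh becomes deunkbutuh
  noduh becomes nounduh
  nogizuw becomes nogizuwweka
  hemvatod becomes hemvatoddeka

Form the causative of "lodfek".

"lodfek" ends in -k. The stems ending in -k (lipbek → lipbeus, nasumek → nasumeus, fivmuk → fivmuus) drop the final letter and add -us.
So lodfek → lodfeus.

lodfeus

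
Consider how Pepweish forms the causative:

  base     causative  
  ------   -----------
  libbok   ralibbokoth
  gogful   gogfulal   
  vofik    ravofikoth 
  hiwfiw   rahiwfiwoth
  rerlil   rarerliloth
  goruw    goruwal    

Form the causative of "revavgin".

"revavgin" has last vowel 'i'. The stems whose last vowel is 'i' (rerlil → rarerliloth, vofik → ravofikoth, hiwfiw → rahiwfiwoth) add ra- … -oth around the stem.
The other pattern: stems whose last vowel is 'u' add -al.
So revavgin → rarevavginoth.

rarevavginoth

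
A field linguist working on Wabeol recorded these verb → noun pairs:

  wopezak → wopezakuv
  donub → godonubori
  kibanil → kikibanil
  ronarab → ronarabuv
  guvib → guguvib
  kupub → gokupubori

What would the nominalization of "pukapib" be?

pupukapib

ronarab and kupub both end in -b yet inflect differently (ronarabuv, gokupubori), so the final letter is not what conditions the rule; the last vowel is.
"pukapib" has last vowel 'i'. The stems whose last vowel is 'i' (guvib → guguvib, kibanil → kikibanil) repeat the first consonant+vowel as a prefix.
So pukapib → pupukapib.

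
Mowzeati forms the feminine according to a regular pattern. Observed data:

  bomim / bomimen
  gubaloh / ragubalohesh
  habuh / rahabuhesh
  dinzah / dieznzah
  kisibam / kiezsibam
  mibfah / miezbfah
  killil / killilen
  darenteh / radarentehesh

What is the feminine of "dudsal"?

bomim and kisibam both end in -m yet inflect differently (bomimen, kiezsibam), so the final letter is not what conditions the rule; the last vowel is.
"dudsal" has last vowel 'a'. The stems whose last vowel is 'a' (dinzah → dieznzah, mibfah → miezbfah, kisibam → kiezsibam) insert -ez- after the first vowel.
So dudsal → duezdsal.

duezdsal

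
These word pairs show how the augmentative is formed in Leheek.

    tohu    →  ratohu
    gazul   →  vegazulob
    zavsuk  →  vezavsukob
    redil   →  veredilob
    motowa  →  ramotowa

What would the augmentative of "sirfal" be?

"sirfal" ends in a consonant. The stems ending in a consonant (redil → veredilob, gazul → vegazulob, zavsuk → vezavsukob) add ve- … -ob around the stem.
So sirfal → vesirfalob.

vesirfalob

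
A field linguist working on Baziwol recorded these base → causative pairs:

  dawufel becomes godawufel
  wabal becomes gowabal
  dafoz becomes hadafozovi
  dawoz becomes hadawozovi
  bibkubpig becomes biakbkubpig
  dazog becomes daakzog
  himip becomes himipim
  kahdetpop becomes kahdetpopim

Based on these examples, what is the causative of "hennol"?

bibkubpig and himip both have last vowel 'i' yet inflect differently (biakbkubpig, himipim), so the last vowel is not what conditions the rule; the final letter is.
"hennol" ends in -l. The stems ending in -l (dawufel → godawufel, wabal → gowabal) add the prefix go-.
So hennol → gohennol.

gohennol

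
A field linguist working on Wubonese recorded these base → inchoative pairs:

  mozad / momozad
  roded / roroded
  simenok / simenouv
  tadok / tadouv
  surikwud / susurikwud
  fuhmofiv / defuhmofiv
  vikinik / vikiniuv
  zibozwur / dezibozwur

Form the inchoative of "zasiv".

"zasiv" ends in -v. The one such stem in the data (fuhmofiv → defuhmofiv) adds the prefix de-, so the same rule applies.
The other patterns: stems ending in -k drop the final letter and add -uv; stems ending in -d repeat the first consonant+vowel as a prefix.
So zasiv → dezasiv.

dezasiv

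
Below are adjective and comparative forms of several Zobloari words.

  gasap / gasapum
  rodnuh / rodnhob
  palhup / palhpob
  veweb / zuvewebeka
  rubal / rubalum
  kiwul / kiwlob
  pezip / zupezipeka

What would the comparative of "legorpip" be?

"legorpip" has last vowel 'i'. The one such stem in the data (pezip → zupezipeka) adds zu- … -eka around the stem, so the same rule applies.
The other patterns: stems whose last vowel is 'a' add -um; stems whose last vowel is 'u' delete the last vowel and add -ob.
So legorpip → zulegorpipeka.

zulegorpipeka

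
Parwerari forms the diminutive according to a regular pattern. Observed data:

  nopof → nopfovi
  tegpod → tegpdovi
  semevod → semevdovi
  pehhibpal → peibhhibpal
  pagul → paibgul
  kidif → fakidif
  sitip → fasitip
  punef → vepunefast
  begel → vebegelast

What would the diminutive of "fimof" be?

nopof and kidif both end in -f yet inflect differently (nopfovi, fakidif), so the final letter is not what conditions the rule; the last vowel is.
"fimof" has last vowel 'o'. The stems whose last vowel is 'o' (nopof → nopfovi, tegpod → tegpdovi, semevod → semevdovi) delete the last vowel and add -ovi.
The other patterns: stems whose last vowel is 'a' or 'u' insert -ib- after the first vowel; stems whose last vowel is 'i' add the prefix fa-; stems whose last vowel is 'e' add ve- … -ast around the stem.
So fimof → fimfovi.

fimfovi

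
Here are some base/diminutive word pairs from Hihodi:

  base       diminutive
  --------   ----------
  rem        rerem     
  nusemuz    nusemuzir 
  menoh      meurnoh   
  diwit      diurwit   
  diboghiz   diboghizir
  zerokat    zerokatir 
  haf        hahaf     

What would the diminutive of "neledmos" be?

diwit and zerokat both end in -t yet inflect differently (diurwit, zerokatir), so the final letter is not what conditions the rule; the number of vowels is.
"neledmos" has 3 vowels. The stems with 3 vowels (diboghiz → diboghizir, zerokat → zerokatir, nusemuz → nusemuzir) add -ir.
So neledmos → neledmosir.

neledmosir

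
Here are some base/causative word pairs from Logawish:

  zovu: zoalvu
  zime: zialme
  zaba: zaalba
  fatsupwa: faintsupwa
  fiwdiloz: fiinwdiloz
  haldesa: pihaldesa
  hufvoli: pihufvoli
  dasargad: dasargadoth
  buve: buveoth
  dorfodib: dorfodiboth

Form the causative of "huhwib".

"huhwib" begins with h-. The stems beginning with h- (haldesa → pihaldesa, hufvoli → pihufvoli) add the prefix pi-.
So huhwib → pihuhwib.

pihuhwib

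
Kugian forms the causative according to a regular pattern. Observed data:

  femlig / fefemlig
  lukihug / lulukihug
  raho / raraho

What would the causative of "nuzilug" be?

nunuzilug

Every pair shown (femlig → fefemlig, lukihug → lulukihug, raho → raraho) follows the same rule: repeat the first consonant+vowel as a prefix.
So nuzilug → nunuzilug.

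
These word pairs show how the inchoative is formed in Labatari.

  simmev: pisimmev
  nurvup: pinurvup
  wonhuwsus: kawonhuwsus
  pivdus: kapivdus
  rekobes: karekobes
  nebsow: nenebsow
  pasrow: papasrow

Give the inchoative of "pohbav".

pipohbav

nurvup and wonhuwsus both have last vowel 'u' yet inflect differently (pinurvup, kawonhuwsus), so the last vowel is not what conditions the rule; the final letter is.
"pohbav" ends in -v. The one such stem in the data (simmev → pisimmev) adds the prefix pi-, so the same rule applies.
The other patterns: stems ending in -s add the prefix ka-; stems ending in -w repeat the first consonant+vowel as a prefix.
So pohbav → pipohbav.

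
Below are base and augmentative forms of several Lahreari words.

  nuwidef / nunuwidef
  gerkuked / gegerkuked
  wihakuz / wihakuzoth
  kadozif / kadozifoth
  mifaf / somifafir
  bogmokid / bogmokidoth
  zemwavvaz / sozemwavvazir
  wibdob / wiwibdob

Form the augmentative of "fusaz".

mifaf and nuwidef both end in -f yet inflect differently (somifafir, nunuwidef), so the final letter is not what conditions the rule; the last vowel is.
"fusaz" has last vowel 'a'. The stems whose last vowel is 'a' (zemwavvaz → sozemwavvazir, mifaf → somifafir) add so- … -ir around the stem.
The other patterns: stems whose last vowel is 'e' or 'o' repeat the first consonant+vowel as a prefix; stems whose last vowel is 'i' or 'u' add -oth.
So fusaz → sofusazir.

sofusazir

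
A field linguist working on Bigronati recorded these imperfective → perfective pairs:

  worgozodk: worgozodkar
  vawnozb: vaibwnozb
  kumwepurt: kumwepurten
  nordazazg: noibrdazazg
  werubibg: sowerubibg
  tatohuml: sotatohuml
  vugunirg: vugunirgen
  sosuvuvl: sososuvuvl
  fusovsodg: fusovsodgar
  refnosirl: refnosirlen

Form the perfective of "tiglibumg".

"tiglibumg" has second-to-last letter 'm'. The one such stem in the data (tatohuml → sotatohuml) adds the prefix so-, so the same rule applies.
So tiglibumg → sotiglibumg.

sotiglibumg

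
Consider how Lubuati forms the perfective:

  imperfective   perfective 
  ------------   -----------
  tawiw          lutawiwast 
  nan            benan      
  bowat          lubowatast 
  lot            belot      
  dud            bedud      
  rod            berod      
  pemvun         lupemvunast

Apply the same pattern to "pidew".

lupidewast

lot and bowat both end in -t yet inflect differently (belot, lubowatast), so the final letter is not what conditions the rule; the number of vowels is.
"pidew" has 2 vowels. The stems with 2 vowels (tawiw → lutawiwast, bowat → lubowatast, pemvun → lupemvunast) add lu- … -ast around the stem.
The other pattern: stems with 1 vowel add the prefix be-.
So pidew → lupidewast.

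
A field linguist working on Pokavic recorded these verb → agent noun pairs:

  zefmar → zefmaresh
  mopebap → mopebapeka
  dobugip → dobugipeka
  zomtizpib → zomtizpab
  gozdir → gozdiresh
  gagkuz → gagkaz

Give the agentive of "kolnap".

dobugip and gozdir both have last vowel 'i' yet inflect differently (dobugipeka, gozdiresh), so the last vowel is not what conditions the rule; the final letter is.
"kolnap" ends in -p. The stems ending in -p (mopebap → mopebapeka, dobugip → dobugipeka) add -eka.
The other patterns: stems ending in -r add -esh; stems ending in -b or -z change the last vowel to 'a'.
So kolnap → kolnapeka.

kolnapeka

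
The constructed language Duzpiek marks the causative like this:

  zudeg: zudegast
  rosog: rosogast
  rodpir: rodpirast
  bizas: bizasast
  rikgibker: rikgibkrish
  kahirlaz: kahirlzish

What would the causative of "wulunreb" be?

wulunrbish

rodpir and rikgibker both end in -r yet inflect differently (rodpirast, rikgibkrish), so the final letter is not what conditions the rule; the number of vowels is.
"wulunreb" has 3 vowels. The stems with 3 vowels (rikgibker → rikgibkrish, kahirlaz → kahirlzish) delete the last vowel and add -ish.
The other pattern: stems with 2 vowels add -ast.
So wulunreb → wulunrbish.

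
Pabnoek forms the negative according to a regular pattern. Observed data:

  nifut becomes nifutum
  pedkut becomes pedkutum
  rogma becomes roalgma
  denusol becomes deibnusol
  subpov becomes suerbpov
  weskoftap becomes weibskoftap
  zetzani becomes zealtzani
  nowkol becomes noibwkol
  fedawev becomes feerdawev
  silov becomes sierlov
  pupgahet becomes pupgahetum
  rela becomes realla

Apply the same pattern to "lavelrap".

"lavelrap" ends in -p. The one such stem in the data (weskoftap → weibskoftap) inserts -ib- after the first vowel (as do denusol, nowkol), so the same rule applies.
The other patterns: stems ending in -t add -um; stems ending in -v insert -er- after the first vowel; stems ending in -a or -i insert -al- after the first vowel.
So lavelrap → laibvelrap.

laibvelrap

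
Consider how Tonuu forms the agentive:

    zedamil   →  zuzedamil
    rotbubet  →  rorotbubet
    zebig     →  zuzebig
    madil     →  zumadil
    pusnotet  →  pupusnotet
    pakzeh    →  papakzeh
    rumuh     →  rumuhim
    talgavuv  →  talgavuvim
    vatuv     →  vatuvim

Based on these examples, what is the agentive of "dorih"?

zudorih

rumuh and pakzeh both end in -h yet inflect differently (rumuhim, papakzeh), so the final letter is not what conditions the rule; the last vowel is.
"dorih" has last vowel 'i'. The stems whose last vowel is 'i' (zebig → zuzebig, zedamil → zuzedamil, madil → zumadil) add the prefix zu-.
So dorih → zudorih.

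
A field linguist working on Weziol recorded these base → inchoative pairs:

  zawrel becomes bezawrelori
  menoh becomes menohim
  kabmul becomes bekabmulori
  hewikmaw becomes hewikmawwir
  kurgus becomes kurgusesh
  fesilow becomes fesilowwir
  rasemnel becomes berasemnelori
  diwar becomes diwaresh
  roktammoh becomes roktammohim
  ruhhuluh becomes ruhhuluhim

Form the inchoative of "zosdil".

bezosdilori

fesilow and roktammoh both have last vowel 'o' yet inflect differently (fesilowwir, roktammohim), so the last vowel is not what conditions the rule; the final letter is.
"zosdil" ends in -l. The stems ending in -l (zawrel → bezawrelori, rasemnel → berasemnelori, kabmul → bekabmulori) add be- … -ori around the stem.
The other patterns: stems ending in -w double the final consonant and add -ir; stems ending in -h add -im; stems ending in -r or -s add -esh.
So zosdil → bezosdilori.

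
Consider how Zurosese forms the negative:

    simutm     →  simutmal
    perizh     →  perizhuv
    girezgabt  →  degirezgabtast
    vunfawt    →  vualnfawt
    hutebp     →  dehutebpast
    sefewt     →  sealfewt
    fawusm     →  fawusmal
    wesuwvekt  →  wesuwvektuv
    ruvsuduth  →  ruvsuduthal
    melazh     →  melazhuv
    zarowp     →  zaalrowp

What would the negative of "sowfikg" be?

"sowfikg" has second-to-last letter 'k'. The one such stem in the data (wesuwvekt → wesuwvektuv) adds -uv, so the same rule applies.
The other patterns: stems whose second-to-last letter is 'w' insert -al- after the first vowel; stems whose second-to-last letter is 'b' add de- … -ast around the stem; stems whose second-to-last letter is 's' or 't' add -al.
So sowfikg → sowfikguv.

sowfikguv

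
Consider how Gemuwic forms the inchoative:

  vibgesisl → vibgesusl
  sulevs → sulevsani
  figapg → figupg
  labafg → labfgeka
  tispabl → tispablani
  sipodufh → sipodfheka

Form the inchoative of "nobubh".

labafg and figapg both end in -g yet inflect differently (labfgeka, figupg), so the final letter is not what conditions the rule; the second-to-last letter is.
"nobubh" has second-to-last letter 'b'. The one such stem in the data (tispabl → tispablani) adds -ani, so the same rule applies.
So nobubh → nobubhani.

nobubhani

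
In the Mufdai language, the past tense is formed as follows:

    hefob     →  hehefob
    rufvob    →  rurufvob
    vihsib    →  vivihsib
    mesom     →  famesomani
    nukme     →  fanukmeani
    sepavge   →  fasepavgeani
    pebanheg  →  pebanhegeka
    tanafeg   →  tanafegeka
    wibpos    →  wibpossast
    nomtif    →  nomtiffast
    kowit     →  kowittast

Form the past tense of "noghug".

noghugeka

"noghug" ends in -g. The stems ending in -g (pebanheg → pebanhegeka, tanafeg → tanafegeka) add -eka.
So noghug → noghugeka.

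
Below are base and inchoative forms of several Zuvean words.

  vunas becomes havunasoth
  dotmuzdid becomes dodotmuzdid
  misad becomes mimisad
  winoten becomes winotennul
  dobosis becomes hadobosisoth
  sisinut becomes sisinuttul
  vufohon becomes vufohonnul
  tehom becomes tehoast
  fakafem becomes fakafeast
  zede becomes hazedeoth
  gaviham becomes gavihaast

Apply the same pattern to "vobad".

gaviham and misad both have last vowel 'a' yet inflect differently (gavihaast, mimisad), so the last vowel is not what conditions the rule; the final letter is.
"vobad" ends in -d. The stems ending in -d (misad → mimisad, dotmuzdid → dodotmuzdid) repeat the first consonant+vowel as a prefix.
So vobad → vovobad.

vovobad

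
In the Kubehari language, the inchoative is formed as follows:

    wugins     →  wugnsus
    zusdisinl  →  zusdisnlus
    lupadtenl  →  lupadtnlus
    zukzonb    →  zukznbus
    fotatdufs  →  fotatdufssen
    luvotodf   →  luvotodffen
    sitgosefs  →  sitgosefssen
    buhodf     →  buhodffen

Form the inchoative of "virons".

wugins and fotatdufs both end in -s yet inflect differently (wugnsus, fotatdufssen), so the final letter is not what conditions the rule; the second-to-last letter is.
"virons" has second-to-last letter 'n'. The stems whose second-to-last letter is 'n' (wugins → wugnsus, zusdisinl → zusdisnlus, lupadtenl → lupadtnlus) delete the last vowel and add -us.
So virons → virnsus.

virnsus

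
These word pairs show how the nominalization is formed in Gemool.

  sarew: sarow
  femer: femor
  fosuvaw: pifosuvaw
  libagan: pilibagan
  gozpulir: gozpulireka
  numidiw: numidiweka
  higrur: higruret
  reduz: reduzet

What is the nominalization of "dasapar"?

"dasapar" has last vowel 'a'. The stems whose last vowel is 'a' (fosuvaw → pifosuvaw, libagan → pilibagan) add the prefix pi-.
The other patterns: stems whose last vowel is 'e' change the last vowel to 'o'; stems whose last vowel is 'i' add -eka; stems whose last vowel is 'u' add -et.
So dasapar → pidasapar.

pidasapar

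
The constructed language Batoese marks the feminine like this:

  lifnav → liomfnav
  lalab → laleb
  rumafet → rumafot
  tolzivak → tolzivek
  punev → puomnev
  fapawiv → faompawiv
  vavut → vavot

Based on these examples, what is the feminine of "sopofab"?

sopofeb

"sopofab" ends in -b. The one such stem in the data (lalab → laleb) changes the last vowel to 'e' (as does tolzivak), so the same rule applies.
So sopofab → sopofeb.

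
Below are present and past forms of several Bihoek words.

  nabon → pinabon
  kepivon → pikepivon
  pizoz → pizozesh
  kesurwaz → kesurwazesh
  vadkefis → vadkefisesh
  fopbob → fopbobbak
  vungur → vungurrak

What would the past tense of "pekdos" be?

pekdosesh

nabon and pizoz both have last vowel 'o' yet inflect differently (pinabon, pizozesh), so the last vowel is not what conditions the rule; the final letter is.
"pekdos" ends in -s. The one such stem in the data (vadkefis → vadkefisesh) adds -esh, so the same rule applies.
The other patterns: stems ending in -n add the prefix pi-; stems ending in -b or -r double the final consonant and add -ak.
So pekdos → pekdosesh.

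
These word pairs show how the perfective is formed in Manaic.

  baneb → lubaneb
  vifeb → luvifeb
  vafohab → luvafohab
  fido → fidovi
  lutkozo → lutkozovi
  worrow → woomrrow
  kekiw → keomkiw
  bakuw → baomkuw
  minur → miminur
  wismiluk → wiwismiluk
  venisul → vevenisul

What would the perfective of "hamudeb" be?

fido and worrow both have last vowel 'o' yet inflect differently (fidovi, woomrrow), so the last vowel is not what conditions the rule; the final letter is.
"hamudeb" ends in -b. The stems ending in -b (baneb → lubaneb, vifeb → luvifeb, vafohab → luvafohab) add the prefix lu-.
The other patterns: stems ending in -o drop the final letter and add -ovi; stems ending in -w insert -om- after the first vowel; stems ending in -k, -l or -r repeat the first consonant+vowel as a prefix.
So hamudeb → luhamudeb.

luhamudeb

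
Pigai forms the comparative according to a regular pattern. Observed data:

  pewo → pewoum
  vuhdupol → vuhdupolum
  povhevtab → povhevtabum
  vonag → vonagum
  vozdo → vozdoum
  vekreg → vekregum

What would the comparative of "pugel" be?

Every pair shown (pewo → pewoum, vuhdupol → vuhdupolum, povhevtab → povhevtabum, …) follows the same rule: add -um.
So pugel → pugelum.

pugelum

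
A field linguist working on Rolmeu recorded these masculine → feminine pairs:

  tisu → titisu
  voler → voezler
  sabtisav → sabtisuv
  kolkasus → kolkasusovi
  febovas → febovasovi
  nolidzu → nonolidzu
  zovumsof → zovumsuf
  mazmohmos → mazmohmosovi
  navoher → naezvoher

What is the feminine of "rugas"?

rugasovi

kolkasus and tisu both have last vowel 'u' yet inflect differently (kolkasusovi, titisu), so the last vowel is not what conditions the rule; the final letter is.
"rugas" ends in -s. The stems ending in -s (mazmohmos → mazmohmosovi, febovas → febovasovi, kolkasus → kolkasusovi) add -ovi.
So rugas → rugasovi.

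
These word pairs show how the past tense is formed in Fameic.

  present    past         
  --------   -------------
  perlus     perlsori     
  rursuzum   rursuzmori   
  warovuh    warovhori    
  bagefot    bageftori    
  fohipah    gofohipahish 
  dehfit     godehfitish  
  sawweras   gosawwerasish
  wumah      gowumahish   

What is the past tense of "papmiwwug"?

warovuh and fohipah both end in -h yet inflect differently (warovhori, gofohipahish), so the final letter is not what conditions the rule; the last vowel is.
"papmiwwug" has last vowel 'u'. The stems whose last vowel is 'u' (perlus → perlsori, rursuzum → rursuzmori, warovuh → warovhori) delete the last vowel and add -ori.
The other pattern: stems whose last vowel is 'a' or 'i' add go- … -ish around the stem.
So papmiwwug → papmiwwgori.

papmiwwgori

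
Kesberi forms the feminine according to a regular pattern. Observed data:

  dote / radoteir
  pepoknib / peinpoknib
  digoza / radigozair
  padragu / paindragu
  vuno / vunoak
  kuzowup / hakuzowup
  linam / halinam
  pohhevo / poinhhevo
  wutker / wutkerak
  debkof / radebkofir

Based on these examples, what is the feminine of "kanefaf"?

hakanefaf

vuno and pohhevo both end in -o yet inflect differently (vunoak, poinhhevo), so the final letter is not what conditions the rule; the first letter is.
"kanefaf" begins with k-. The one such stem in the data (kuzowup → hakuzowup) adds the prefix ha-, so the same rule applies.
So kanefaf → hakanefaf.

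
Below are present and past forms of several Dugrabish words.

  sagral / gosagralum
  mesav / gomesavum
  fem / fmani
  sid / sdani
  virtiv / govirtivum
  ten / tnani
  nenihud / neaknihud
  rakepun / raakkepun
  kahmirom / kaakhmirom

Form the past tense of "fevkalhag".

feakvkalhag

"fevkalhag" has 3 vowels. The stems with 3 vowels (kahmirom → kaakhmirom, nenihud → neaknihud, rakepun → raakkepun) insert -ak- after the first vowel.
So fevkalhag → feakvkalhag.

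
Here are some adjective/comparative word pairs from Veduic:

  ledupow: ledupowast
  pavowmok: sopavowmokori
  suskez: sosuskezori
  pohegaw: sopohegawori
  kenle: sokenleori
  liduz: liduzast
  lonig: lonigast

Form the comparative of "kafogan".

liduz and suskez both end in -z yet inflect differently (liduzast, sosuskezori), so the final letter is not what conditions the rule; the first letter is.
"kafogan" begins with k-. The one such stem in the data (kenle → sokenleori) adds so- … -ori around the stem, so the same rule applies.
So kafogan → sokafoganori.

sokafoganori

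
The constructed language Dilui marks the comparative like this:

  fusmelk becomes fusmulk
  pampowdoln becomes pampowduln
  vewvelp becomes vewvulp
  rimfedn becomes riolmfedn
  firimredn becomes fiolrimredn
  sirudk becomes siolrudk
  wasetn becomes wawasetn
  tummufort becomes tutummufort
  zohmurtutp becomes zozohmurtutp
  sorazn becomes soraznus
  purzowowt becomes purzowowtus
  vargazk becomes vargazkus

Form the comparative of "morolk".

morulk

pampowdoln and rimfedn both end in -n yet inflect differently (pampowduln, riolmfedn), so the final letter is not what conditions the rule; the second-to-last letter is.
"morolk" has second-to-last letter 'l'. The stems whose second-to-last letter is 'l' (fusmelk → fusmulk, pampowdoln → pampowduln, vewvelp → vewvulp) change the last vowel to 'u'.
The other patterns: stems whose second-to-last letter is 'd' insert -ol- after the first vowel; stems whose second-to-last letter is 'r' or 't' repeat the first consonant+vowel as a prefix; stems whose second-to-last letter is 'w' or 'z' add -us.
So morolk → morulk.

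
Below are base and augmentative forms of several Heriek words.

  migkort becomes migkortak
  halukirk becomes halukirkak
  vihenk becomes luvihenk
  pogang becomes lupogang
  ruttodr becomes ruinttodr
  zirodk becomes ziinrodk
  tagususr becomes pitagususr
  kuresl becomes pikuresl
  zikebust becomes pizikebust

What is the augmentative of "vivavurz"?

vivavurzak

halukirk and vihenk both end in -k yet inflect differently (halukirkak, luvihenk), so the final letter is not what conditions the rule; the second-to-last letter is.
"vivavurz" has second-to-last letter 'r'. The stems whose second-to-last letter is 'r' (migkort → migkortak, halukirk → halukirkak) add -ak.
The other patterns: stems whose second-to-last letter is 'n' add the prefix lu-; stems whose second-to-last letter is 'd' insert -in- after the first vowel; stems whose second-to-last letter is 's' add the prefix pi-.
So vivavurz → vivavurzak.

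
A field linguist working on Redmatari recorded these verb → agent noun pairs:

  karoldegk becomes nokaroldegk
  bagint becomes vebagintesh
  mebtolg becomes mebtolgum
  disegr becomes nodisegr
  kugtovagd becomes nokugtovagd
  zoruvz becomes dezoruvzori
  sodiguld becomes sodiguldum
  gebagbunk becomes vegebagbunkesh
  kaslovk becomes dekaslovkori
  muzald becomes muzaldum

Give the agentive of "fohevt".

defohevtori

karoldegk and gebagbunk both end in -k yet inflect differently (nokaroldegk, vegebagbunkesh), so the final letter is not what conditions the rule; the second-to-last letter is.
"fohevt" has second-to-last letter 'v'. The stems whose second-to-last letter is 'v' (kaslovk → dekaslovkori, zoruvz → dezoruvzori) add de- … -ori around the stem.
So fohevt → defohevtori.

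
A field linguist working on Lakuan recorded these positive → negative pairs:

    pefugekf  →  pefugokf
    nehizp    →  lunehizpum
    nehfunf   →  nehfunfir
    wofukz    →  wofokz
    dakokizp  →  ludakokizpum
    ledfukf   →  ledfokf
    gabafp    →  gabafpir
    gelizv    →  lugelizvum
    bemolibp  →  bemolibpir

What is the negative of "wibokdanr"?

wibokdanrir

dakokizp and gabafp both end in -p yet inflect differently (ludakokizpum, gabafpir), so the final letter is not what conditions the rule; the second-to-last letter is.
"wibokdanr" has second-to-last letter 'n'. The one such stem in the data (nehfunf → nehfunfir) adds -ir, so the same rule applies.
The other patterns: stems whose second-to-last letter is 'z' add lu- … -um around the stem; stems whose second-to-last letter is 'k' change the last vowel to 'o'.
So wibokdanr → wibokdanrir.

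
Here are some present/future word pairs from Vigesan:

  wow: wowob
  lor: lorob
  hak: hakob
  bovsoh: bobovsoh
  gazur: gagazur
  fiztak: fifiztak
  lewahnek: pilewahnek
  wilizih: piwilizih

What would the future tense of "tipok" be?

titipok

lor and gazur both end in -r yet inflect differently (lorob, gagazur), so the final letter is not what conditions the rule; the number of vowels is.
"tipok" has 2 vowels. The stems with 2 vowels (bovsoh → bobovsoh, gazur → gagazur, fiztak → fifiztak) repeat the first consonant+vowel as a prefix.
The other patterns: stems with 1 vowel add -ob; stems with 3 vowels add the prefix pi-.
So tipok → titipok.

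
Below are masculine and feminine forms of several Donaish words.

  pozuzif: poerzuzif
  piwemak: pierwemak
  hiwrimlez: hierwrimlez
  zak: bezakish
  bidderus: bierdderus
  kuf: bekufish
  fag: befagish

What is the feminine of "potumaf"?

poertumaf

pozuzif and kuf both end in -f yet inflect differently (poerzuzif, bekufish), so the final letter is not what conditions the rule; the number of vowels is.
"potumaf" has 3 vowels. The stems with 3 vowels (hiwrimlez → hierwrimlez, piwemak → pierwemak, bidderus → bierdderus) insert -er- after the first vowel.
The other pattern: stems with 1 vowel add be- … -ish around the stem.
So potumaf → poertumaf.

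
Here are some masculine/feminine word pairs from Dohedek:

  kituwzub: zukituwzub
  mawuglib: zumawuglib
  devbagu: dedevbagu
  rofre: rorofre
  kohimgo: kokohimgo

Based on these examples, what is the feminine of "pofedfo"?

popofedfo

kituwzub and devbagu both have last vowel 'u' yet inflect differently (zukituwzub, dedevbagu), so the last vowel is not what conditions the rule; whether the stem ends in a vowel or a consonant is.
"pofedfo" ends in a vowel. The stems ending in a vowel (devbagu → dedevbagu, rofre → rorofre, kohimgo → kokohimgo) repeat the first consonant+vowel as a prefix.
The other pattern: stems ending in a consonant add the prefix zu-.
So pofedfo → popofedfo.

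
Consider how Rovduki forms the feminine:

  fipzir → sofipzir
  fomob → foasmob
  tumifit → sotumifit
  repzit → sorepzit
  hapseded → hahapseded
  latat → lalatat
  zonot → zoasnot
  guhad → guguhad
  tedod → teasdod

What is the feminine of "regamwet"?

reregamwet

repzit and zonot both end in -t yet inflect differently (sorepzit, zoasnot), so the final letter is not what conditions the rule; the last vowel is.
"regamwet" has last vowel 'e'. The one such stem in the data (hapseded → hahapseded) repeats the first consonant+vowel as a prefix (as do latat, guhad), so the same rule applies.
The other patterns: stems whose last vowel is 'i' add the prefix so-; stems whose last vowel is 'o' insert -as- after the first vowel.
So regamwet → reregamwet.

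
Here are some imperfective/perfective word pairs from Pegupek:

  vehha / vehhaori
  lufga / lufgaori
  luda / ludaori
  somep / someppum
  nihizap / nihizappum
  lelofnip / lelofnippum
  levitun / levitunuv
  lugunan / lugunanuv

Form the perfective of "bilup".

biluppum

"bilup" ends in -p. The stems ending in -p (somep → someppum, nihizap → nihizappum, lelofnip → lelofnippum) double the final consonant and add -um.
So bilup → biluppum.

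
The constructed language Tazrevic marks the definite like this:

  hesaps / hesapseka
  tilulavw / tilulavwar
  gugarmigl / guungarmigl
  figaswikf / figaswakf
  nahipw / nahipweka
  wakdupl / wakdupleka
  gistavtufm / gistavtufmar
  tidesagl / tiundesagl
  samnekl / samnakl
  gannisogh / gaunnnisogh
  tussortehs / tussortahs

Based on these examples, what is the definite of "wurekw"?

gugarmigl and wakdupl both end in -l yet inflect differently (guungarmigl, wakdupleka), so the final letter is not what conditions the rule; the second-to-last letter is.
"wurekw" has second-to-last letter 'k'. The stems whose second-to-last letter is 'k' (samnekl → samnakl, figaswikf → figaswakf) change the last vowel to 'a'.
So wurekw → wurakw.

wurakw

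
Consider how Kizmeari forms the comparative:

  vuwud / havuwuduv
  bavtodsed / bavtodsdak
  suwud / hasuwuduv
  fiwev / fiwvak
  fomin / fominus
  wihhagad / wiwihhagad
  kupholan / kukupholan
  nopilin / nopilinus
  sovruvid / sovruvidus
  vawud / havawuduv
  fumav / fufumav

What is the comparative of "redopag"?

suwud and wihhagad both end in -d yet inflect differently (hasuwuduv, wiwihhagad), so the final letter is not what conditions the rule; the last vowel is.
"redopag" has last vowel 'a'. The stems whose last vowel is 'a' (fumav → fufumav, wihhagad → wiwihhagad, kupholan → kukupholan) repeat the first consonant+vowel as a prefix.
The other patterns: stems whose last vowel is 'u' add ha- … -uv around the stem; stems whose last vowel is 'i' add -us; stems whose last vowel is 'e' delete the last vowel and add -ak.
So redopag → reredopag.

reredopag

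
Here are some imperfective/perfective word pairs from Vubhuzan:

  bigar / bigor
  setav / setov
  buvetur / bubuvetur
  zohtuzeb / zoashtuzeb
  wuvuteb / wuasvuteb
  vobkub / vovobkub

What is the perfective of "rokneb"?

roaskneb

"rokneb" has last vowel 'e'. The stems whose last vowel is 'e' (zohtuzeb → zoashtuzeb, wuvuteb → wuasvuteb) insert -as- after the first vowel.
So rokneb → roaskneb.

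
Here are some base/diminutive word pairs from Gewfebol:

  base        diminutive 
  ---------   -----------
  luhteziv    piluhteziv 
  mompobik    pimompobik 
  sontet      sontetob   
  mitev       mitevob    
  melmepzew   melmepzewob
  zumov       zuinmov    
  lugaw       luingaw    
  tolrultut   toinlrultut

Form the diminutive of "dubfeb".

"dubfeb" has last vowel 'e'. The stems whose last vowel is 'e' (sontet → sontetob, mitev → mitevob, melmepzew → melmepzewob) add -ob.
So dubfeb → dubfebob.

dubfebob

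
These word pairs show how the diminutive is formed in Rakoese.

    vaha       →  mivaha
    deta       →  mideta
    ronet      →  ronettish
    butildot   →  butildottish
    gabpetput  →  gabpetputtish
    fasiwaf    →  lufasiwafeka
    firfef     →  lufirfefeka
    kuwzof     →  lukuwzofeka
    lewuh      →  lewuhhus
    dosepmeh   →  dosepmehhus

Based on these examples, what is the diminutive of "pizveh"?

"pizveh" ends in -h. The stems ending in -h (lewuh → lewuhhus, dosepmeh → dosepmehhus) double the final consonant and add -us.
The other patterns: stems ending in -a add the prefix mi-; stems ending in -t double the final consonant and add -ish; stems ending in -f add lu- … -eka around the stem.
So pizveh → pizvehhus.

pizvehhus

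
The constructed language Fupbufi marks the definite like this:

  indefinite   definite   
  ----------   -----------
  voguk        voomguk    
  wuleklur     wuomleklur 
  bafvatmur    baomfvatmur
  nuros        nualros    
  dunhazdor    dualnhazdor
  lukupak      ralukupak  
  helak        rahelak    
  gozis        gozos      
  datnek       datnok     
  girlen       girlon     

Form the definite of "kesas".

rakesas

wuleklur and dunhazdor both end in -r yet inflect differently (wuomleklur, dualnhazdor), so the final letter is not what conditions the rule; the last vowel is.
"kesas" has last vowel 'a'. The stems whose last vowel is 'a' (lukupak → ralukupak, helak → rahelak) add the prefix ra-.
So kesas → rakesas.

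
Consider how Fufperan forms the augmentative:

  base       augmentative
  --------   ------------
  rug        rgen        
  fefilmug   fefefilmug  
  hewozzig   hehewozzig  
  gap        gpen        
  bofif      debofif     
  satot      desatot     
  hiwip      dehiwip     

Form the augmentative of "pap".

ppen

gap and hiwip both end in -p yet inflect differently (gpen, dehiwip), so the final letter is not what conditions the rule; the number of vowels is.
"pap" has 1 vowel. The stems with 1 vowel (rug → rgen, gap → gpen) delete the last vowel and add -en.
The other patterns: stems with 2 vowels add the prefix de-; stems with 3 vowels repeat the first consonant+vowel as a prefix.
So pap → ppen.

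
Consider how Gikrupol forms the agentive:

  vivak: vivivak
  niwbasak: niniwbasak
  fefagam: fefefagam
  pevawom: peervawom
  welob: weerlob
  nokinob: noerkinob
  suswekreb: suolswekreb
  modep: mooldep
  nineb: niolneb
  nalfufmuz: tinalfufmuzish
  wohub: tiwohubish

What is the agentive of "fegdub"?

fefagam and pevawom both end in -m yet inflect differently (fefefagam, peervawom), so the final letter is not what conditions the rule; the last vowel is.
"fegdub" has last vowel 'u'. The stems whose last vowel is 'u' (nalfufmuz → tinalfufmuzish, wohub → tiwohubish) add ti- … -ish around the stem.
The other patterns: stems whose last vowel is 'a' repeat the first consonant+vowel as a prefix; stems whose last vowel is 'o' insert -er- after the first vowel; stems whose last vowel is 'e' insert -ol- after the first vowel.
So fegdub → tifegdubish.

tifegdubish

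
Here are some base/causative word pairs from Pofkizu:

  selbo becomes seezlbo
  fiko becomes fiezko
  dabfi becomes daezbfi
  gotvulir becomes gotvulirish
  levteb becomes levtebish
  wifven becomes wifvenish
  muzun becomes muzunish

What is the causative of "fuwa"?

dabfi and gotvulir both have last vowel 'i' yet inflect differently (daezbfi, gotvulirish), so the last vowel is not what conditions the rule; whether the stem ends in a vowel or a consonant is.
"fuwa" ends in a vowel. The stems ending in a vowel (selbo → seezlbo, fiko → fiezko, dabfi → daezbfi) insert -ez- after the first vowel.
The other pattern: stems ending in a consonant add -ish.
So fuwa → fuezwa.

fuezwa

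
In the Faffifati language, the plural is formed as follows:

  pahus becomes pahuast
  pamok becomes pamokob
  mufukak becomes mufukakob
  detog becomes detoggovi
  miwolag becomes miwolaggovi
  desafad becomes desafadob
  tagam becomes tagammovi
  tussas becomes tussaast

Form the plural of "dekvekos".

tussas and tagam both have last vowel 'a' yet inflect differently (tussaast, tagammovi), so the last vowel is not what conditions the rule; the final letter is.
"dekvekos" ends in -s. The stems ending in -s (tussas → tussaast, pahus → pahuast) drop the final letter and add -ast.
So dekvekos → dekvekoast.

dekvekoast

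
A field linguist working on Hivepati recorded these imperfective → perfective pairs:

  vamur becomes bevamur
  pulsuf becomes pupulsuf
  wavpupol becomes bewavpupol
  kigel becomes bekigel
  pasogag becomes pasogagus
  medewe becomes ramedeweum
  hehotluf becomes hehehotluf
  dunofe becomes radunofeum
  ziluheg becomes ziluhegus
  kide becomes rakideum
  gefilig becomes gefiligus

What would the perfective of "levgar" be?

belevgar

"levgar" ends in -r. The one such stem in the data (vamur → bevamur) adds the prefix be-, so the same rule applies.
The other patterns: stems ending in -f repeat the first consonant+vowel as a prefix; stems ending in -g add -us; stems ending in -e add ra- … -um around the stem.
So levgar → belevgar.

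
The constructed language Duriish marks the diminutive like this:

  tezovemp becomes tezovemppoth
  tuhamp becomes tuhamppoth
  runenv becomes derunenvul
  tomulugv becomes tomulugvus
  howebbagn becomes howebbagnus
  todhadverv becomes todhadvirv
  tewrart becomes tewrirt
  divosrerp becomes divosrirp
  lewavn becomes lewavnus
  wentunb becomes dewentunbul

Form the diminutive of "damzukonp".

tuhamp and divosrerp both end in -p yet inflect differently (tuhamppoth, divosrirp), so the final letter is not what conditions the rule; the second-to-last letter is.
"damzukonp" has second-to-last letter 'n'. The stems whose second-to-last letter is 'n' (wentunb → dewentunbul, runenv → derunenvul) add de- … -ul around the stem.
The other patterns: stems whose second-to-last letter is 'm' double the final consonant and add -oth; stems whose second-to-last letter is 'r' change the last vowel to 'i'; stems whose second-to-last letter is 'g' or 'v' add -us.
So damzukonp → dedamzukonpul.

dedamzukonpul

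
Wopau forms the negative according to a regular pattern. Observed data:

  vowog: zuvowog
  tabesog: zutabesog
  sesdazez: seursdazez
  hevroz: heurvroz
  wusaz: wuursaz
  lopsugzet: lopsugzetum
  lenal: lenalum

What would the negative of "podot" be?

podotum

vowog and hevroz both have last vowel 'o' yet inflect differently (zuvowog, heurvroz), so the last vowel is not what conditions the rule; the final letter is.
"podot" ends in -t. The one such stem in the data (lopsugzet → lopsugzetum) adds -um, so the same rule applies.
So podot → podotum.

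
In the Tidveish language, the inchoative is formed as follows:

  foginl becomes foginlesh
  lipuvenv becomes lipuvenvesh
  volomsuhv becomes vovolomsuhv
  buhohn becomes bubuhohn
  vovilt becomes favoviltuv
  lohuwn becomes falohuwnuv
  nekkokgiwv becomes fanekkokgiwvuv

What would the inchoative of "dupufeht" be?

dudupufeht

"dupufeht" has second-to-last letter 'h'. The stems whose second-to-last letter is 'h' (volomsuhv → vovolomsuhv, buhohn → bubuhohn) repeat the first consonant+vowel as a prefix.
The other patterns: stems whose second-to-last letter is 'n' add -esh; stems whose second-to-last letter is 'l' or 'w' add fa- … -uv around the stem.
So dupufeht → dudupufeht.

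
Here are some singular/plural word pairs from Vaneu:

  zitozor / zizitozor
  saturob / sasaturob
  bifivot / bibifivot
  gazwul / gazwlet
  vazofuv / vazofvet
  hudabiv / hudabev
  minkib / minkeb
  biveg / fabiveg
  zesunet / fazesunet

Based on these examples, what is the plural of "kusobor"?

kukusobor

vazofuv and hudabiv both end in -v yet inflect differently (vazofvet, hudabev), so the final letter is not what conditions the rule; the last vowel is.
"kusobor" has last vowel 'o'. The stems whose last vowel is 'o' (zitozor → zizitozor, saturob → sasaturob, bifivot → bibifivot) repeat the first consonant+vowel as a prefix.
So kusobor → kukusobor.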